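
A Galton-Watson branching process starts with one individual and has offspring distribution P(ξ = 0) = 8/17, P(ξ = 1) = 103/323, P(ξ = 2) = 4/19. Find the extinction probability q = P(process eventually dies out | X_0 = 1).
q = 1

Mean offspring μ = 0·8/17 + 1·103/323 + 2·4/19 = 239/323 ≤ 1. For μ ≤ 1 with offspring not concentrated at 1, the Galton-Watson process goes extinct almost surely, so q = 1.
(Algebraic check: The pgf is f(s) = 8/17 + 103/323·s + 4/19·s². The extinction probability q is the smallest fixed point of f in [0, 1]. Setting s = f(s):
  4/19·s² + (103/323 − 1)·s + 8/17 = 0
  4/19·s² − (8/17 + 4/19)·s + 8/17 = 0
which factors as (s − 1)·(4/19·s − 8/17) = 0, giving roots s = 1 and s = (8/17)/(4/19) = 38/17. Since 38/17 ≥ 1, the smallest root in [0, 1] is s = 1.)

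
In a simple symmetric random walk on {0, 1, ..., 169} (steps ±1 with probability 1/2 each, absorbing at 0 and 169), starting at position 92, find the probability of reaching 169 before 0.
P(hit 169 before 0) = 92/169

Let u_k = P(hit 169 before 0 | start at k). Then u_0 = 0, u_169 = 1, and u_k = u_{k-1}/2 + u_{k+1}/2 for 1 ≤ k ≤ 168. This harmonic recurrence is solved by u_k = k/169, giving u_92 = 92/169.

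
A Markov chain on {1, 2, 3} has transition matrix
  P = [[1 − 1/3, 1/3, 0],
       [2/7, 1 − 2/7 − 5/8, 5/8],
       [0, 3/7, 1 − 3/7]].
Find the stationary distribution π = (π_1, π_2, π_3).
π = (144/557, 168/557, 245/557)

This is a birth-death chain on three states, which satisfies detailed balance: π_1 · P_{12} = π_2 · P_{21} and π_2 · P_{23} = π_3 · P_{32}.
From π_1 · 1/3 = π_2 · 2/7: π_2/π_1 = (1/3)/(2/7) = 7/6.
From π_2 · 5/8 = π_3 · 3/7: π_3/π_2 = (5/8)/(3/7) = 35/24.
Take π_1 proportional to 1; then unnormalized π = (1, 7/6, 245/144). Normalize by dividing by the sum 557/144:
  π = (144/557, 168/557, 245/557).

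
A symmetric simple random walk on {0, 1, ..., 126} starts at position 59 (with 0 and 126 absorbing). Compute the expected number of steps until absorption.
E[τ | X_0 = 59] = 3953

Let v_k = E[τ | X_0 = k]. Boundary: v_0 = v_126 = 0. Recurrence: v_k = 1 + (v_{k-1} + v_{k+1})/2 for 1 ≤ k ≤ 125. The particular solution to v_k − (v_{k-1} + v_{k+1})/2 = 1 is v_k = −k^2. Adding homogeneous solution A + B k and matching boundaries gives v_k = k (126 − k). Substituting k = 59: v_59 = 59 · 67 = 3953.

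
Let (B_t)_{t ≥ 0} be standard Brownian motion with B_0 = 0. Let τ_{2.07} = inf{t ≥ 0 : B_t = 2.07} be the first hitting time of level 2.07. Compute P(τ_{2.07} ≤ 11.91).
P(τ_{2.07} ≤ 11.91) = 2(1 − Φ(2.07/√11.91)) = 2(1 − Φ(0.5998)) ≈ 0.5486

By the reflection principle for standard BM, P(τ_b ≤ t) = 2 · P(B_t ≥ b). Since B_t ~ N(0, t), P(B_t ≥ 2.07) = 1 − Φ(2.07/√t) = 1 − Φ(2.07/√11.91) = 1 − Φ(0.5998) ≈ 0.27432. Doubling: P(τ_{2.07} ≤ 11.91) ≈ 2 · 0.27432 = 0.54864 ≈ 0.5486.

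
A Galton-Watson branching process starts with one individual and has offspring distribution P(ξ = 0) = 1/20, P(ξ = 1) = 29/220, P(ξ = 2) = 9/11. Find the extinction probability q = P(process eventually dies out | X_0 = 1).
q = 11/180

The pgf is f(s) = 1/20 + 29/220·s + 9/11·s². The extinction probability q is the smallest fixed point of f in [0, 1]. Setting s = f(s):
  9/11·s² + (29/220 − 1)·s + 1/20 = 0
  9/11·s² − (1/20 + 9/11)·s + 1/20 = 0
which factors as (s − 1)·(9/11·s − 1/20) = 0, giving roots s = 1 and s = (1/20)/(9/11) = 11/180.
Mean offspring μ = 29/220 + 2·9/11 = 389/220 > 1 (supercritical), so q < 1. The extinction probability is the smaller root: q = (1/20)/(9/11) = 11/180.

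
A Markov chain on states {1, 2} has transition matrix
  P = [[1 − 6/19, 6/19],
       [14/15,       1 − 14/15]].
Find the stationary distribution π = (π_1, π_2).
π_1 = 133/178, π_2 = 45/178

Solve πP = π with π_1 + π_2 = 1. From πP = π: π_1 · (1 − 6/19) + π_2 · 14/15 = π_1 ⇒ π_2 · 14/15 = π_1 · 6/19 ⇒ π_2/π_1 = (6/19)/(14/15) = 45/133. Together with π_1 + π_2 = 1:
  π_1 = (14/15)/(6/19 + 14/15) = (14/15)/(356/285) = 133/178,
  π_2 = (6/19)/(6/19 + 14/15) = (6/19)/(356/285) = 45/178.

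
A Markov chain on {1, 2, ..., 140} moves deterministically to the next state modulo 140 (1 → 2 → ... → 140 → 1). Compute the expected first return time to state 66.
E[T_66 | X_0 = 66] = 140

The chain cycles deterministically, so starting at state 66 it returns in exactly 140 steps. Equivalently, the stationary distribution is uniform π_j = 1/140 for every state j, so by Kac's formula E[T_66] = 1/π_66 = 140.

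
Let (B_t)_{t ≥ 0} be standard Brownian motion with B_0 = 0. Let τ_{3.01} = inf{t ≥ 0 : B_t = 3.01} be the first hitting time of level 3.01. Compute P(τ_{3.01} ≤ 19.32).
P(τ_{3.01} ≤ 19.32) = 2(1 − Φ(3.01/√19.32)) = 2(1 − Φ(0.6848)) ≈ 0.4935

By the reflection principle for standard BM, P(τ_b ≤ t) = 2 · P(B_t ≥ b). Since B_t ~ N(0, t), P(B_t ≥ 3.01) = 1 − Φ(3.01/√t) = 1 − Φ(3.01/√19.32) = 1 − Φ(0.6848) ≈ 0.24674. Doubling: P(τ_{3.01} ≤ 19.32) ≈ 2 · 0.24674 = 0.49348 ≈ 0.4935.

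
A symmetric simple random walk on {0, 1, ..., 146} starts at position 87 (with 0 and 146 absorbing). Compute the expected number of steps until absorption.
E[τ | X_0 = 87] = 5133

Let v_k = E[τ | X_0 = k]. Boundary: v_0 = v_146 = 0. Recurrence: v_k = 1 + (v_{k-1} + v_{k+1})/2 for 1 ≤ k ≤ 145. The particular solution to v_k − (v_{k-1} + v_{k+1})/2 = 1 is v_k = −k^2. Adding homogeneous solution A + B k and matching boundaries gives v_k = k (146 − k). Substituting k = 87: v_87 = 87 · 59 = 5133.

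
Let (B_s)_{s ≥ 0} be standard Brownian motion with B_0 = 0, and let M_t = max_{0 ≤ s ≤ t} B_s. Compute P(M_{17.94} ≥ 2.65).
P(M_{17.94} ≥ 2.65) = 2·P(B_{17.94} ≥ 2.65) = 2(1 − Φ(2.65/√17.94)) ≈ 0.5315

By the reflection principle for Brownian motion, P(M_t ≥ a) = 2 · P(B_t ≥ a) for a ≥ 0. Since B_t ~ N(0, t), P(B_t ≥ 2.65) = 1 − Φ(2.65/√t) = 1 − Φ(2.65/√17.94) = 1 − Φ(0.6257). So
  P(M_{17.94} ≥ 2.65) = 2(1 − Φ(0.6257)) ≈ 0.5315.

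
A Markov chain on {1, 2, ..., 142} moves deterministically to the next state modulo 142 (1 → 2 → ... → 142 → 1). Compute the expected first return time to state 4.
E[T_4 | X_0 = 4] = 142

The chain cycles deterministically, so starting at state 4 it returns in exactly 142 steps. Equivalently, the stationary distribution is uniform π_j = 1/142 for every state j, so by Kac's formula E[T_4] = 1/π_4 = 142.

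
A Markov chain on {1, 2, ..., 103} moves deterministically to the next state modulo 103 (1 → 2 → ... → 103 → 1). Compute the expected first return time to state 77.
E[T_77 | X_0 = 77] = 103

The chain cycles deterministically, so starting at state 77 it returns in exactly 103 steps. Equivalently, the stationary distribution is uniform π_j = 1/103 for every state j, so by Kac's formula E[T_77] = 1/π_77 = 103.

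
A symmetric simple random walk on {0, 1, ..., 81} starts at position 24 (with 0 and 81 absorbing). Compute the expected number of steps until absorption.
E[τ | X_0 = 24] = 1368

Let v_k = E[τ | X_0 = k]. Boundary: v_0 = v_81 = 0. Recurrence: v_k = 1 + (v_{k-1} + v_{k+1})/2 for 1 ≤ k ≤ 80. The particular solution to v_k − (v_{k-1} + v_{k+1})/2 = 1 is v_k = −k^2. Adding homogeneous solution A + B k and matching boundaries gives v_k = k (81 − k). Substituting k = 24: v_24 = 24 · 57 = 1368.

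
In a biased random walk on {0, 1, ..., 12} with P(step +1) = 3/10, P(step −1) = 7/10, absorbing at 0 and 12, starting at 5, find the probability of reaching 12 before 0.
P(hit 12 before 0) = (1 − (7/3)^5) / (1 − (7/3)^12) = 9056367/3460188940

Let u_k denote P(reach 12 before 0 | start at k). Boundary: u_0 = 0, u_12 = 1. Recurrence: u_k = 3/10·u_{k+1} + 7/10·u_{k-1} for 1 ≤ k ≤ 11. Try u_k = A + B·r^k with r = q/p = (7/10)/(3/10) = 7/3. Substitution satisfies the recurrence; boundary conditions give:
  u_k = (1 − r^k) / (1 − r^N) = (1 − (7/3)^5) / (1 − (7/3)^12) = 9056367/3460188940.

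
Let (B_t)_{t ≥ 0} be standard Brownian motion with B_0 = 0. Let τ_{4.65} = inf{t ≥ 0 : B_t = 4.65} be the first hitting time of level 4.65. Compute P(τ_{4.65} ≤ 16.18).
P(τ_{4.65} ≤ 16.18) = 2(1 − Φ(4.65/√16.18)) = 2(1 − Φ(1.1560)) ≈ 0.2477

By the reflection principle for standard BM, P(τ_b ≤ t) = 2 · P(B_t ≥ b). Since B_t ~ N(0, t), P(B_t ≥ 4.65) = 1 − Φ(4.65/√t) = 1 − Φ(4.65/√16.18) = 1 − Φ(1.1560) ≈ 0.12384. Doubling: P(τ_{4.65} ≤ 16.18) ≈ 2 · 0.12384 = 0.24768 ≈ 0.2477.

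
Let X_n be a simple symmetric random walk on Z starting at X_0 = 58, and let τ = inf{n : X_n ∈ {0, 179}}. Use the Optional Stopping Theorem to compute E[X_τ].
E[X_τ] = 58

X_n is a martingale and τ is a bounded-mean stopping time (indeed τ is finite a.s. with bounded expectation since the walk is in a bounded region). By the OST, E[X_τ] = E[X_0] = 58. Equivalently: E[X_τ] = 179 · P(hit 179 first) + 0 · P(hit 0 first) = 179 · (58/179) = 58.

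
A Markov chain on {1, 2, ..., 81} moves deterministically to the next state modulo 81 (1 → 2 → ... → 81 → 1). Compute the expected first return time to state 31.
E[T_31 | X_0 = 31] = 81

The chain cycles deterministically, so starting at state 31 it returns in exactly 81 steps. Equivalently, the stationary distribution is uniform π_j = 1/81 for every state j, so by Kac's formula E[T_31] = 1/π_31 = 81.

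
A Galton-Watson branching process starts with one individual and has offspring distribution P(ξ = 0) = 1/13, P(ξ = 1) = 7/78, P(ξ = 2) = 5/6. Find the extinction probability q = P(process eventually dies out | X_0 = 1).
q = 6/65

The pgf is f(s) = 1/13 + 7/78·s + 5/6·s². The extinction probability q is the smallest fixed point of f in [0, 1]. Setting s = f(s):
  5/6·s² + (7/78 − 1)·s + 1/13 = 0
  5/6·s² − (1/13 + 5/6)·s + 1/13 = 0
which factors as (s − 1)·(5/6·s − 1/13) = 0, giving roots s = 1 and s = (1/13)/(5/6) = 6/65.
Mean offspring μ = 7/78 + 2·5/6 = 137/78 > 1 (supercritical), so q < 1. The extinction probability is the smaller root: q = (1/13)/(5/6) = 6/65.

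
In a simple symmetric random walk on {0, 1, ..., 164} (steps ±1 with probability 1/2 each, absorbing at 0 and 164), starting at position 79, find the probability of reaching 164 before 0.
P(hit 164 before 0) = 79/164

Let u_k = P(hit 164 before 0 | start at k). Then u_0 = 0, u_164 = 1, and u_k = u_{k-1}/2 + u_{k+1}/2 for 1 ≤ k ≤ 163. This harmonic recurrence is solved by u_k = k/164, giving u_79 = 79/164.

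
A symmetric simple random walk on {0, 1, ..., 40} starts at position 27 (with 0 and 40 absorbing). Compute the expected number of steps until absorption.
E[τ | X_0 = 27] = 351

Let v_k = E[τ | X_0 = k]. Boundary: v_0 = v_40 = 0. Recurrence: v_k = 1 + (v_{k-1} + v_{k+1})/2 for 1 ≤ k ≤ 39. The particular solution to v_k − (v_{k-1} + v_{k+1})/2 = 1 is v_k = −k^2. Adding homogeneous solution A + B k and matching boundaries gives v_k = k (40 − k). Substituting k = 27: v_27 = 27 · 13 = 351.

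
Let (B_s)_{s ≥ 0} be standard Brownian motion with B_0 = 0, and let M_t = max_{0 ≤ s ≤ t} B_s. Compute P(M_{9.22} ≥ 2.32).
P(M_{9.22} ≥ 2.32) = 2·P(B_{9.22} ≥ 2.32) = 2(1 − Φ(2.32/√9.22)) ≈ 0.4448

By the reflection principle for Brownian motion, P(M_t ≥ a) = 2 · P(B_t ≥ a) for a ≥ 0. Since B_t ~ N(0, t), P(B_t ≥ 2.32) = 1 − Φ(2.32/√t) = 1 − Φ(2.32/√9.22) = 1 − Φ(0.7641). So
  P(M_{9.22} ≥ 2.32) = 2(1 − Φ(0.7641)) ≈ 0.4448.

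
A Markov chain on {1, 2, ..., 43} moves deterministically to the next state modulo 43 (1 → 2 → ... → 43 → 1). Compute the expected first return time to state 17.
E[T_17 | X_0 = 17] = 43

The chain cycles deterministically, so starting at state 17 it returns in exactly 43 steps. Equivalently, the stationary distribution is uniform π_j = 1/43 for every state j, so by Kac's formula E[T_17] = 1/π_17 = 43.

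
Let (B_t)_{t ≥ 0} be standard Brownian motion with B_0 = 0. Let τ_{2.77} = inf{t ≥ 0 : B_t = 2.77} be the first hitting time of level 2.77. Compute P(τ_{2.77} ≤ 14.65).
P(τ_{2.77} ≤ 14.65) = 2(1 − Φ(2.77/√14.65)) = 2(1 − Φ(0.7237)) ≈ 0.4692

By the reflection principle for standard BM, P(τ_b ≤ t) = 2 · P(B_t ≥ b). Since B_t ~ N(0, t), P(B_t ≥ 2.77) = 1 − Φ(2.77/√t) = 1 − Φ(2.77/√14.65) = 1 − Φ(0.7237) ≈ 0.23462. Doubling: P(τ_{2.77} ≤ 14.65) ≈ 2 · 0.23462 = 0.46924 ≈ 0.4692.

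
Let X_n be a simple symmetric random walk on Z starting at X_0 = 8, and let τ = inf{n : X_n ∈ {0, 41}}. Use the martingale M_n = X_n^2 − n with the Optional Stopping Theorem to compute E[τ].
E[τ] = 264

M_n = X_n^2 − n is a martingale (since E[X_{n+1}^2 | F_n] = X_n^2 + 1). By OST (τ has finite mean in a bounded region), E[M_τ] = E[M_0] = X_0^2 − 0 = 8^2 = 64. Also E[M_τ] = E[X_τ^2] − E[τ]. The walk exits at 0 or 41, with P(hit 41 first) = 8/41, so E[X_τ^2] = 41^2 · 8/41 + 0 = 328. Thus E[τ] = E[X_τ^2] − E[M_τ] = 328 − 64 = 264 = 8(41 − 8) = 264.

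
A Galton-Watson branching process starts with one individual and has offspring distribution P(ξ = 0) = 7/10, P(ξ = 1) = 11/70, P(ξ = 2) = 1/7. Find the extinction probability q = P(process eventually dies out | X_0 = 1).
q = 1

Mean offspring μ = 0·7/10 + 1·11/70 + 2·1/7 = 31/70 ≤ 1. For μ ≤ 1 with offspring not concentrated at 1, the Galton-Watson process goes extinct almost surely, so q = 1.
(Algebraic check: The pgf is f(s) = 7/10 + 11/70·s + 1/7·s². The extinction probability q is the smallest fixed point of f in [0, 1]. Setting s = f(s):
  1/7·s² + (11/70 − 1)·s + 7/10 = 0
  1/7·s² − (7/10 + 1/7)·s + 7/10 = 0
which factors as (s − 1)·(1/7·s − 7/10) = 0, giving roots s = 1 and s = (7/10)/(1/7) = 49/10. Since 49/10 ≥ 1, the smallest root in [0, 1] is s = 1.)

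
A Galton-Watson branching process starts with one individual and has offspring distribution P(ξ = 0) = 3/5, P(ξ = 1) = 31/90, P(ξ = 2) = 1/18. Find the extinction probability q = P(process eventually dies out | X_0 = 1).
q = 1

Mean offspring μ = 0·3/5 + 1·31/90 + 2·1/18 = 41/90 ≤ 1. For μ ≤ 1 with offspring not concentrated at 1, the Galton-Watson process goes extinct almost surely, so q = 1.
(Algebraic check: The pgf is f(s) = 3/5 + 31/90·s + 1/18·s². The extinction probability q is the smallest fixed point of f in [0, 1]. Setting s = f(s):
  1/18·s² + (31/90 − 1)·s + 3/5 = 0
  1/18·s² − (3/5 + 1/18)·s + 3/5 = 0
which factors as (s − 1)·(1/18·s − 3/5) = 0, giving roots s = 1 and s = (3/5)/(1/18) = 54/5. Since 54/5 ≥ 1, the smallest root in [0, 1] is s = 1.)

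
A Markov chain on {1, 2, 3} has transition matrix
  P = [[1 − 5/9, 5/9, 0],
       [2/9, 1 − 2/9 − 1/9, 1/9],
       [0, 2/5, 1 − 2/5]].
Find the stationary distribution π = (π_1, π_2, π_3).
π = (36/151, 90/151, 25/151)

This is a birth-death chain on three states, which satisfies detailed balance: π_1 · P_{12} = π_2 · P_{21} and π_2 · P_{23} = π_3 · P_{32}.
From π_1 · 5/9 = π_2 · 2/9: π_2/π_1 = (5/9)/(2/9) = 5/2.
From π_2 · 1/9 = π_3 · 2/5: π_3/π_2 = (1/9)/(2/5) = 5/18.
Take π_1 proportional to 1; then unnormalized π = (1, 5/2, 25/36). Normalize by dividing by the sum 151/36:
  π = (36/151, 90/151, 25/151).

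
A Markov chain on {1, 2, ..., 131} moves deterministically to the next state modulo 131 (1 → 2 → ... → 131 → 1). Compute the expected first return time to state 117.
E[T_117 | X_0 = 117] = 131

The chain cycles deterministically, so starting at state 117 it returns in exactly 131 steps. Equivalently, the stationary distribution is uniform π_j = 1/131 for every state j, so by Kac's formula E[T_117] = 1/π_117 = 131.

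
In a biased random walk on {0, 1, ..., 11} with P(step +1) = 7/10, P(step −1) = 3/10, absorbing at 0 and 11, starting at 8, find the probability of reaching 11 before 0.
P(hit 11 before 0) = (1 − (3/7)^8) / (1 − (3/7)^11) = 493769080/494287399

Let u_k denote P(reach 11 before 0 | start at k). Boundary: u_0 = 0, u_11 = 1. Recurrence: u_k = 7/10·u_{k+1} + 3/10·u_{k-1} for 1 ≤ k ≤ 10. Try u_k = A + B·r^k with r = q/p = (3/10)/(7/10) = 3/7. Substitution satisfies the recurrence; boundary conditions give:
  u_k = (1 − r^k) / (1 − r^N) = (1 − (3/7)^8) / (1 − (3/7)^11) = 493769080/494287399.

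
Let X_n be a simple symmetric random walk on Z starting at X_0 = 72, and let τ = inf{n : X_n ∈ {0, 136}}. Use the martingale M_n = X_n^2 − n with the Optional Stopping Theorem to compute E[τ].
E[τ] = 4608

M_n = X_n^2 − n is a martingale (since E[X_{n+1}^2 | F_n] = X_n^2 + 1). By OST (τ has finite mean in a bounded region), E[M_τ] = E[M_0] = X_0^2 − 0 = 72^2 = 5184. Also E[M_τ] = E[X_τ^2] − E[τ]. The walk exits at 0 or 136, with P(hit 136 first) = 72/136, so E[X_τ^2] = 136^2 · 72/136 + 0 = 9792. Thus E[τ] = E[X_τ^2] − E[M_τ] = 9792 − 5184 = 4608 = 72(136 − 72) = 4608.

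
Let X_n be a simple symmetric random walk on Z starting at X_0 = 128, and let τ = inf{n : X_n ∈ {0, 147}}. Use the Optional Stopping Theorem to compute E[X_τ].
E[X_τ] = 128

X_n is a martingale and τ is a bounded-mean stopping time (indeed τ is finite a.s. with bounded expectation since the walk is in a bounded region). By the OST, E[X_τ] = E[X_0] = 128. Equivalently: E[X_τ] = 147 · P(hit 147 first) + 0 · P(hit 0 first) = 147 · (128/147) = 128.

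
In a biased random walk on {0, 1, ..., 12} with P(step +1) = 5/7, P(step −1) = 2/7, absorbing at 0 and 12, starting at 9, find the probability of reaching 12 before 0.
P(hit 12 before 0) = (1 − (2/5)^9) / (1 − (2/5)^12) = 2086125/2086637

Let u_k denote P(reach 12 before 0 | start at k). Boundary: u_0 = 0, u_12 = 1. Recurrence: u_k = 5/7·u_{k+1} + 2/7·u_{k-1} for 1 ≤ k ≤ 11. Try u_k = A + B·r^k with r = q/p = (2/7)/(5/7) = 2/5. Substitution satisfies the recurrence; boundary conditions give:
  u_k = (1 − r^k) / (1 − r^N) = (1 − (2/5)^9) / (1 − (2/5)^12) = 2086125/2086637.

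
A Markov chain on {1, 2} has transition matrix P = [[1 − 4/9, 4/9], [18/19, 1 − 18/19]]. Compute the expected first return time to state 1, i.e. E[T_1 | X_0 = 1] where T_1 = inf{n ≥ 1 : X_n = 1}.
E[T_1 | X_0 = 1] = 1/π_1 = 119/81

For an irreducible recurrent Markov chain with stationary distribution π, E[T_i | X_0 = i] = 1/π_i (Kac's formula). Here π_1 = (18/19)/(4/9 + 18/19) = (18/19)/(238/171) = 81/119, so E[T_1 | X_0 = 1] = 1/π_1 = (4/9 + 18/19)/(18/19) = (238/171)/(18/19) = 119/81.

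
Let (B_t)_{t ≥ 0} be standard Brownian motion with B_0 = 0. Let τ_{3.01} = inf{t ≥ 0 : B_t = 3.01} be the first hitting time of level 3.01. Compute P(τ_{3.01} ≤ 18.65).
P(τ_{3.01} ≤ 18.65) = 2(1 − Φ(3.01/√18.65)) = 2(1 − Φ(0.6970)) ≈ 0.4858

By the reflection principle for standard BM, P(τ_b ≤ t) = 2 · P(B_t ≥ b). Since B_t ~ N(0, t), P(B_t ≥ 3.01) = 1 − Φ(3.01/√t) = 1 − Φ(3.01/√18.65) = 1 − Φ(0.6970) ≈ 0.24290. Doubling: P(τ_{3.01} ≤ 18.65) ≈ 2 · 0.24290 = 0.48580 ≈ 0.4858.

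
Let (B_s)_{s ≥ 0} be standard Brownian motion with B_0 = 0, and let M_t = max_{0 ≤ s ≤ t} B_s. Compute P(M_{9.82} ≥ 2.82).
P(M_{9.82} ≥ 2.82) = 2·P(B_{9.82} ≥ 2.82) = 2(1 − Φ(2.82/√9.82)) ≈ 0.3682

By the reflection principle for Brownian motion, P(M_t ≥ a) = 2 · P(B_t ≥ a) for a ≥ 0. Since B_t ~ N(0, t), P(B_t ≥ 2.82) = 1 − Φ(2.82/√t) = 1 − Φ(2.82/√9.82) = 1 − Φ(0.8999). So
  P(M_{9.82} ≥ 2.82) = 2(1 − Φ(0.8999)) ≈ 0.3682.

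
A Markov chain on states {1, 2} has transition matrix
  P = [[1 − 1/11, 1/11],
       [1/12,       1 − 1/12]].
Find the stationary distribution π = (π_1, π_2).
π_1 = 11/23, π_2 = 12/23

Solve πP = π with π_1 + π_2 = 1. From πP = π: π_1 · (1 − 1/11) + π_2 · 1/12 = π_1 ⇒ π_2 · 1/12 = π_1 · 1/11 ⇒ π_2/π_1 = (1/11)/(1/12) = 12/11. Together with π_1 + π_2 = 1:
  π_1 = (1/12)/(1/11 + 1/12) = (1/12)/(23/132) = 11/23,
  π_2 = (1/11)/(1/11 + 1/12) = (1/11)/(23/132) = 12/23.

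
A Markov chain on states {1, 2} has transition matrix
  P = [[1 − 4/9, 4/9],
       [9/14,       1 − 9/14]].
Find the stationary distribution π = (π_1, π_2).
π_1 = 81/137, π_2 = 56/137

Solve πP = π with π_1 + π_2 = 1. From πP = π: π_1 · (1 − 4/9) + π_2 · 9/14 = π_1 ⇒ π_2 · 9/14 = π_1 · 4/9 ⇒ π_2/π_1 = (4/9)/(9/14) = 56/81. Together with π_1 + π_2 = 1:
  π_1 = (9/14)/(4/9 + 9/14) = (9/14)/(137/126) = 81/137,
  π_2 = (4/9)/(4/9 + 9/14) = (4/9)/(137/126) = 56/137.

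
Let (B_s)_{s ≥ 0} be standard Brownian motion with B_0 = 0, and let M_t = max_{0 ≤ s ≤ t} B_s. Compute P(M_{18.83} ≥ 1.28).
P(M_{18.83} ≥ 1.28) = 2·P(B_{18.83} ≥ 1.28) = 2(1 − Φ(1.28/√18.83)) ≈ 0.7680

By the reflection principle for Brownian motion, P(M_t ≥ a) = 2 · P(B_t ≥ a) for a ≥ 0. Since B_t ~ N(0, t), P(B_t ≥ 1.28) = 1 − Φ(1.28/√t) = 1 − Φ(1.28/√18.83) = 1 − Φ(0.2950). So
  P(M_{18.83} ≥ 1.28) = 2(1 − Φ(0.2950)) ≈ 0.7680.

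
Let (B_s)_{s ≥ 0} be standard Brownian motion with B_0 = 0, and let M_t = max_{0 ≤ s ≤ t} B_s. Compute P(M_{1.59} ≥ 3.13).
P(M_{1.59} ≥ 3.13) = 2·P(B_{1.59} ≥ 3.13) = 2(1 − Φ(3.13/√1.59)) ≈ 0.0131

By the reflection principle for Brownian motion, P(M_t ≥ a) = 2 · P(B_t ≥ a) for a ≥ 0. Since B_t ~ N(0, t), P(B_t ≥ 3.13) = 1 − Φ(3.13/√t) = 1 − Φ(3.13/√1.59) = 1 − Φ(2.4823). So
  P(M_{1.59} ≥ 3.13) = 2(1 − Φ(2.4823)) ≈ 0.0131.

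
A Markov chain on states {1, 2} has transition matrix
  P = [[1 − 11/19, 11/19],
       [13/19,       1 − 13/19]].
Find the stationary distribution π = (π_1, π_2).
π_1 = 13/24, π_2 = 11/24

Solve πP = π with π_1 + π_2 = 1. From πP = π: π_1 · (1 − 11/19) + π_2 · 13/19 = π_1 ⇒ π_2 · 13/19 = π_1 · 11/19 ⇒ π_2/π_1 = (11/19)/(13/19) = 11/13. Together with π_1 + π_2 = 1:
  π_1 = (13/19)/(11/19 + 13/19) = (13/19)/(24/19) = 13/24,
  π_2 = (11/19)/(11/19 + 13/19) = (11/19)/(24/19) = 11/24.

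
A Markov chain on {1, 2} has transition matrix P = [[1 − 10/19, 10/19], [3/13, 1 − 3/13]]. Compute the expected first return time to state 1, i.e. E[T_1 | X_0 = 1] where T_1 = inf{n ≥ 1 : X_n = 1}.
E[T_1 | X_0 = 1] = 1/π_1 = 187/57

For an irreducible recurrent Markov chain with stationary distribution π, E[T_i | X_0 = i] = 1/π_i (Kac's formula). Here π_1 = (3/13)/(10/19 + 3/13) = (3/13)/(187/247) = 57/187, so E[T_1 | X_0 = 1] = 1/π_1 = (10/19 + 3/13)/(3/13) = (187/247)/(3/13) = 187/57.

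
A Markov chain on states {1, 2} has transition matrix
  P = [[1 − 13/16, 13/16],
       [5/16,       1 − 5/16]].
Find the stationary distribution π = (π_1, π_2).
π_1 = 5/18, π_2 = 13/18

Solve πP = π with π_1 + π_2 = 1. From πP = π: π_1 · (1 − 13/16) + π_2 · 5/16 = π_1 ⇒ π_2 · 5/16 = π_1 · 13/16 ⇒ π_2/π_1 = (13/16)/(5/16) = 13/5. Together with π_1 + π_2 = 1:
  π_1 = (5/16)/(13/16 + 5/16) = (5/16)/(9/8) = 5/18,
  π_2 = (13/16)/(13/16 + 5/16) = (13/16)/(9/8) = 13/18.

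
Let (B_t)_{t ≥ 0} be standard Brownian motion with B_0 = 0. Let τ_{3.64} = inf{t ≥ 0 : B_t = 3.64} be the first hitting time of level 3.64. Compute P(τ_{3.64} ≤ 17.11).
P(τ_{3.64} ≤ 17.11) = 2(1 − Φ(3.64/√17.11)) = 2(1 − Φ(0.8800)) ≈ 0.3789

By the reflection principle for standard BM, P(τ_b ≤ t) = 2 · P(B_t ≥ b). Since B_t ~ N(0, t), P(B_t ≥ 3.64) = 1 − Φ(3.64/√t) = 1 − Φ(3.64/√17.11) = 1 − Φ(0.8800) ≈ 0.18943. Doubling: P(τ_{3.64} ≤ 17.11) ≈ 2 · 0.18943 = 0.37886 ≈ 0.3789.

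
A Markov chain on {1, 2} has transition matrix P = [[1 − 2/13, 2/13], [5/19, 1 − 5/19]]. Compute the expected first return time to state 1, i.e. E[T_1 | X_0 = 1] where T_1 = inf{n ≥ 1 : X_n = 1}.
E[T_1 | X_0 = 1] = 1/π_1 = 103/65

For an irreducible recurrent Markov chain with stationary distribution π, E[T_i | X_0 = i] = 1/π_i (Kac's formula). Here π_1 = (5/19)/(2/13 + 5/19) = (5/19)/(103/247) = 65/103, so E[T_1 | X_0 = 1] = 1/π_1 = (2/13 + 5/19)/(5/19) = (103/247)/(5/19) = 103/65.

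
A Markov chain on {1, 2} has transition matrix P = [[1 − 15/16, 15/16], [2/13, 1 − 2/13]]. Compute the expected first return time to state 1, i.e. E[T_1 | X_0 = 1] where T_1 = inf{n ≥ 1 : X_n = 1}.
E[T_1 | X_0 = 1] = 1/π_1 = 227/32

For an irreducible recurrent Markov chain with stationary distribution π, E[T_i | X_0 = i] = 1/π_i (Kac's formula). Here π_1 = (2/13)/(15/16 + 2/13) = (2/13)/(227/208) = 32/227, so E[T_1 | X_0 = 1] = 1/π_1 = (15/16 + 2/13)/(2/13) = (227/208)/(2/13) = 227/32.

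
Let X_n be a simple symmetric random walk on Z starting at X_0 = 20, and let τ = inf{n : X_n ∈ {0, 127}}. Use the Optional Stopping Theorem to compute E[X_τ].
E[X_τ] = 20

X_n is a martingale and τ is a bounded-mean stopping time (indeed τ is finite a.s. with bounded expectation since the walk is in a bounded region). By the OST, E[X_τ] = E[X_0] = 20. Equivalently: E[X_τ] = 127 · P(hit 127 first) + 0 · P(hit 0 first) = 127 · (20/127) = 20.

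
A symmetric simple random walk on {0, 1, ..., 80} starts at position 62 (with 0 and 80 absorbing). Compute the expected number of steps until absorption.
E[τ | X_0 = 62] = 1116

Let v_k = E[τ | X_0 = k]. Boundary: v_0 = v_80 = 0. Recurrence: v_k = 1 + (v_{k-1} + v_{k+1})/2 for 1 ≤ k ≤ 79. The particular solution to v_k − (v_{k-1} + v_{k+1})/2 = 1 is v_k = −k^2. Adding homogeneous solution A + B k and matching boundaries gives v_k = k (80 − k). Substituting k = 62: v_62 = 62 · 18 = 1116.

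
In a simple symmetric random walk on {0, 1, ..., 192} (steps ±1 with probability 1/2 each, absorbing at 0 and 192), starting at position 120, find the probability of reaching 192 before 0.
P(hit 192 before 0) = 120/192 = 5/8

Let u_k = P(hit 192 before 0 | start at k). Then u_0 = 0, u_192 = 1, and u_k = u_{k-1}/2 + u_{k+1}/2 for 1 ≤ k ≤ 191. This harmonic recurrence is solved by u_k = k/192, giving u_120 = 120/192 = 5/8.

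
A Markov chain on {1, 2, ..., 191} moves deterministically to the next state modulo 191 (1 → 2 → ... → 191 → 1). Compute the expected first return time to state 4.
E[T_4 | X_0 = 4] = 191

The chain cycles deterministically, so starting at state 4 it returns in exactly 191 steps. Equivalently, the stationary distribution is uniform π_j = 1/191 for every state j, so by Kac's formula E[T_4] = 1/π_4 = 191.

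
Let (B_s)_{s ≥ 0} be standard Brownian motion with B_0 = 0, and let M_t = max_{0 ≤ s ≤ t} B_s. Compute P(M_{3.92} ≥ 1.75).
P(M_{3.92} ≥ 1.75) = 2·P(B_{3.92} ≥ 1.75) = 2(1 − Φ(1.75/√3.92)) ≈ 0.3768

By the reflection principle for Brownian motion, P(M_t ≥ a) = 2 · P(B_t ≥ a) for a ≥ 0. Since B_t ~ N(0, t), P(B_t ≥ 1.75) = 1 − Φ(1.75/√t) = 1 − Φ(1.75/√3.92) = 1 − Φ(0.8839). So
  P(M_{3.92} ≥ 1.75) = 2(1 − Φ(0.8839)) ≈ 0.3768.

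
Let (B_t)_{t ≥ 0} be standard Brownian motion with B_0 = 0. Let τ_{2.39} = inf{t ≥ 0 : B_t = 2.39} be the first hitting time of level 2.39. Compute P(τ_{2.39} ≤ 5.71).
P(τ_{2.39} ≤ 5.71) = 2(1 − Φ(2.39/√5.71)) = 2(1 − Φ(1.0002)) ≈ 0.3172

By the reflection principle for standard BM, P(τ_b ≤ t) = 2 · P(B_t ≥ b). Since B_t ~ N(0, t), P(B_t ≥ 2.39) = 1 − Φ(2.39/√t) = 1 − Φ(2.39/√5.71) = 1 − Φ(1.0002) ≈ 0.15861. Doubling: P(τ_{2.39} ≤ 5.71) ≈ 2 · 0.15861 = 0.31722 ≈ 0.3172.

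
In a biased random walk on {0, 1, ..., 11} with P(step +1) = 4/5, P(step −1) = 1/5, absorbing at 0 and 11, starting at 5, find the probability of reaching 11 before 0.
P(hit 11 before 0) = (1 − (1/4)^5) / (1 − (1/4)^11) = 1396736/1398101

Let u_k denote P(reach 11 before 0 | start at k). Boundary: u_0 = 0, u_11 = 1. Recurrence: u_k = 4/5·u_{k+1} + 1/5·u_{k-1} for 1 ≤ k ≤ 10. Try u_k = A + B·r^k with r = q/p = (1/5)/(4/5) = 1/4. Substitution satisfies the recurrence; boundary conditions give:
  u_k = (1 − r^k) / (1 − r^N) = (1 − (1/4)^5) / (1 − (1/4)^11) = 1396736/1398101.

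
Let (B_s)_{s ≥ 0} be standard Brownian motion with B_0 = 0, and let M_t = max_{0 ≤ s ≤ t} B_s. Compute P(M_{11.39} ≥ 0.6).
P(M_{11.39} ≥ 0.6) = 2·P(B_{11.39} ≥ 0.6) = 2(1 − Φ(0.6/√11.39)) ≈ 0.8589

By the reflection principle for Brownian motion, P(M_t ≥ a) = 2 · P(B_t ≥ a) for a ≥ 0. Since B_t ~ N(0, t), P(B_t ≥ 0.6) = 1 − Φ(0.6/√t) = 1 − Φ(0.6/√11.39) = 1 − Φ(0.1778). So
  P(M_{11.39} ≥ 0.6) = 2(1 − Φ(0.1778)) ≈ 0.8589.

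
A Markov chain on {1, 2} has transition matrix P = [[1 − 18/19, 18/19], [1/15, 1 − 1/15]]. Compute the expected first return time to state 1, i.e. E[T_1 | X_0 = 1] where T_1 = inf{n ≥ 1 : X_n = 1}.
E[T_1 | X_0 = 1] = 1/π_1 = 289/19

For an irreducible recurrent Markov chain with stationary distribution π, E[T_i | X_0 = i] = 1/π_i (Kac's formula). Here π_1 = (1/15)/(18/19 + 1/15) = (1/15)/(289/285) = 19/289, so E[T_1 | X_0 = 1] = 1/π_1 = (18/19 + 1/15)/(1/15) = (289/285)/(1/15) = 289/19.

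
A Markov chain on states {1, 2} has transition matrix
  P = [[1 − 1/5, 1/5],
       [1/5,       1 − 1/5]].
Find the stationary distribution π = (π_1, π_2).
π_1 = 1/2, π_2 = 1/2

Solve πP = π with π_1 + π_2 = 1. From πP = π: π_1 · (1 − 1/5) + π_2 · 1/5 = π_1 ⇒ π_2 · 1/5 = π_1 · 1/5 ⇒ π_2/π_1 = (1/5)/(1/5) = 1. Together with π_1 + π_2 = 1:
  π_1 = (1/5)/(1/5 + 1/5) = (1/5)/(2/5) = 1/2,
  π_2 = (1/5)/(1/5 + 1/5) = (1/5)/(2/5) = 1/2.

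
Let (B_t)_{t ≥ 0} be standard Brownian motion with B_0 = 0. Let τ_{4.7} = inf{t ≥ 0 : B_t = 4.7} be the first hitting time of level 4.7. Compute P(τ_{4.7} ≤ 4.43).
P(τ_{4.7} ≤ 4.43) = 2(1 − Φ(4.7/√4.43)) = 2(1 − Φ(2.2330)) ≈ 0.0255

By the reflection principle for standard BM, P(τ_b ≤ t) = 2 · P(B_t ≥ b). Since B_t ~ N(0, t), P(B_t ≥ 4.7) = 1 − Φ(4.7/√t) = 1 − Φ(4.7/√4.43) = 1 − Φ(2.2330) ≈ 0.01277. Doubling: P(τ_{4.7} ≤ 4.43) ≈ 2 · 0.01277 = 0.02554 ≈ 0.0255.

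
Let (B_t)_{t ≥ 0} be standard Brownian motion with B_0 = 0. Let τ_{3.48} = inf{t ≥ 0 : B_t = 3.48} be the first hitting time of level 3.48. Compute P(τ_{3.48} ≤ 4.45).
P(τ_{3.48} ≤ 4.45) = 2(1 − Φ(3.48/√4.45)) = 2(1 − Φ(1.6497)) ≈ 0.0990

By the reflection principle for standard BM, P(τ_b ≤ t) = 2 · P(B_t ≥ b). Since B_t ~ N(0, t), P(B_t ≥ 3.48) = 1 − Φ(3.48/√t) = 1 − Φ(3.48/√4.45) = 1 − Φ(1.6497) ≈ 0.04950. Doubling: P(τ_{3.48} ≤ 4.45) ≈ 2 · 0.04950 = 0.09900 ≈ 0.0990.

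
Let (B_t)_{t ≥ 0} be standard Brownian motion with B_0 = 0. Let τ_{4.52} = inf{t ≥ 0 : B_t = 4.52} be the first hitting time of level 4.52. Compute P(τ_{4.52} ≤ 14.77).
P(τ_{4.52} ≤ 14.77) = 2(1 − Φ(4.52/√14.77)) = 2(1 − Φ(1.1761)) ≈ 0.2396

By the reflection principle for standard BM, P(τ_b ≤ t) = 2 · P(B_t ≥ b). Since B_t ~ N(0, t), P(B_t ≥ 4.52) = 1 − Φ(4.52/√t) = 1 − Φ(4.52/√14.77) = 1 − Φ(1.1761) ≈ 0.11978. Doubling: P(τ_{4.52} ≤ 14.77) ≈ 2 · 0.11978 = 0.23956 ≈ 0.2396.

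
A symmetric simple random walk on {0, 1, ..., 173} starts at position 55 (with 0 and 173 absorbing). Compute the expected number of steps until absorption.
E[τ | X_0 = 55] = 6490

Let v_k = E[τ | X_0 = k]. Boundary: v_0 = v_173 = 0. Recurrence: v_k = 1 + (v_{k-1} + v_{k+1})/2 for 1 ≤ k ≤ 172. The particular solution to v_k − (v_{k-1} + v_{k+1})/2 = 1 is v_k = −k^2. Adding homogeneous solution A + B k and matching boundaries gives v_k = k (173 − k). Substituting k = 55: v_55 = 55 · 118 = 6490.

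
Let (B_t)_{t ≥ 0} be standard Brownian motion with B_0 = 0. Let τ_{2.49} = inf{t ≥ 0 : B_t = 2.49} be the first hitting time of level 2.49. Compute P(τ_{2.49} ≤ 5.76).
P(τ_{2.49} ≤ 5.76) = 2(1 − Φ(2.49/√5.76)) = 2(1 − Φ(1.0375)) ≈ 0.2995

By the reflection principle for standard BM, P(τ_b ≤ t) = 2 · P(B_t ≥ b). Since B_t ~ N(0, t), P(B_t ≥ 2.49) = 1 − Φ(2.49/√t) = 1 − Φ(2.49/√5.76) = 1 − Φ(1.0375) ≈ 0.14975. Doubling: P(τ_{2.49} ≤ 5.76) ≈ 2 · 0.14975 = 0.29950 ≈ 0.2995.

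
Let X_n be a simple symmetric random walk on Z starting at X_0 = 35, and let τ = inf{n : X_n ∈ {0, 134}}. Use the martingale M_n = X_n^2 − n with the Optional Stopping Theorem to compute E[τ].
E[τ] = 3465

M_n = X_n^2 − n is a martingale (since E[X_{n+1}^2 | F_n] = X_n^2 + 1). By OST (τ has finite mean in a bounded region), E[M_τ] = E[M_0] = X_0^2 − 0 = 35^2 = 1225. Also E[M_τ] = E[X_τ^2] − E[τ]. The walk exits at 0 or 134, with P(hit 134 first) = 35/134, so E[X_τ^2] = 134^2 · 35/134 + 0 = 4690. Thus E[τ] = E[X_τ^2] − E[M_τ] = 4690 − 1225 = 3465 = 35(134 − 35) = 3465.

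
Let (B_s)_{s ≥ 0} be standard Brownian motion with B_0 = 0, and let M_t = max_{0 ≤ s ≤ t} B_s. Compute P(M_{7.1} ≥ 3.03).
P(M_{7.1} ≥ 3.03) = 2·P(B_{7.1} ≥ 3.03) = 2(1 − Φ(3.03/√7.1)) ≈ 0.2555

By the reflection principle for Brownian motion, P(M_t ≥ a) = 2 · P(B_t ≥ a) for a ≥ 0. Since B_t ~ N(0, t), P(B_t ≥ 3.03) = 1 − Φ(3.03/√t) = 1 − Φ(3.03/√7.1) = 1 − Φ(1.1371). So
  P(M_{7.1} ≥ 3.03) = 2(1 − Φ(1.1371)) ≈ 0.2555.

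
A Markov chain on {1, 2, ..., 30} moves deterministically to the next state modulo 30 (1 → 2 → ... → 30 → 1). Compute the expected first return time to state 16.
E[T_16 | X_0 = 16] = 30

The chain cycles deterministically, so starting at state 16 it returns in exactly 30 steps. Equivalently, the stationary distribution is uniform π_j = 1/30 for every state j, so by Kac's formula E[T_16] = 1/π_16 = 30.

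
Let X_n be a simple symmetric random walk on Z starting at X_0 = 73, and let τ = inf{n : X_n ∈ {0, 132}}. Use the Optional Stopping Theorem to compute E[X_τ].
E[X_τ] = 73

X_n is a martingale and τ is a bounded-mean stopping time (indeed τ is finite a.s. with bounded expectation since the walk is in a bounded region). By the OST, E[X_τ] = E[X_0] = 73. Equivalently: E[X_τ] = 132 · P(hit 132 first) + 0 · P(hit 0 first) = 132 · (73/132) = 73.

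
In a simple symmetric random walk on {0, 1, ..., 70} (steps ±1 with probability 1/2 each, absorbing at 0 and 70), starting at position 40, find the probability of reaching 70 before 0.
P(hit 70 before 0) = 40/70 = 4/7

Let u_k = P(hit 70 before 0 | start at k). Then u_0 = 0, u_70 = 1, and u_k = u_{k-1}/2 + u_{k+1}/2 for 1 ≤ k ≤ 69. This harmonic recurrence is solved by u_k = k/70, giving u_40 = 40/70 = 4/7.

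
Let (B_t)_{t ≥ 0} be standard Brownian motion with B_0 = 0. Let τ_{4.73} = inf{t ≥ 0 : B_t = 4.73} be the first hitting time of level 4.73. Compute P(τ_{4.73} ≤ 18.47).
P(τ_{4.73} ≤ 18.47) = 2(1 − Φ(4.73/√18.47)) = 2(1 − Φ(1.1006)) ≈ 0.2711

By the reflection principle for standard BM, P(τ_b ≤ t) = 2 · P(B_t ≥ b). Since B_t ~ N(0, t), P(B_t ≥ 4.73) = 1 − Φ(4.73/√t) = 1 − Φ(4.73/√18.47) = 1 − Φ(1.1006) ≈ 0.13554. Doubling: P(τ_{4.73} ≤ 18.47) ≈ 2 · 0.13554 = 0.27108 ≈ 0.2711.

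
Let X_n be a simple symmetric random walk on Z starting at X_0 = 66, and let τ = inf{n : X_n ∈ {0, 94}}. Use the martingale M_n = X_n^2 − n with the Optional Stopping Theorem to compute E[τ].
E[τ] = 1848

M_n = X_n^2 − n is a martingale (since E[X_{n+1}^2 | F_n] = X_n^2 + 1). By OST (τ has finite mean in a bounded region), E[M_τ] = E[M_0] = X_0^2 − 0 = 66^2 = 4356. Also E[M_τ] = E[X_τ^2] − E[τ]. The walk exits at 0 or 94, with P(hit 94 first) = 66/94, so E[X_τ^2] = 94^2 · 66/94 + 0 = 6204. Thus E[τ] = E[X_τ^2] − E[M_τ] = 6204 − 4356 = 1848 = 66(94 − 66) = 1848.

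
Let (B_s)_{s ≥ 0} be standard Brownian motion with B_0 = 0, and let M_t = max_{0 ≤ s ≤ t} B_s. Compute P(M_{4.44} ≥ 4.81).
P(M_{4.44} ≥ 4.81) = 2·P(B_{4.44} ≥ 4.81) = 2(1 − Φ(4.81/√4.44)) ≈ 0.0224

By the reflection principle for Brownian motion, P(M_t ≥ a) = 2 · P(B_t ≥ a) for a ≥ 0. Since B_t ~ N(0, t), P(B_t ≥ 4.81) = 1 − Φ(4.81/√t) = 1 − Φ(4.81/√4.44) = 1 − Φ(2.2827). So
  P(M_{4.44} ≥ 4.81) = 2(1 − Φ(2.2827)) ≈ 0.0224.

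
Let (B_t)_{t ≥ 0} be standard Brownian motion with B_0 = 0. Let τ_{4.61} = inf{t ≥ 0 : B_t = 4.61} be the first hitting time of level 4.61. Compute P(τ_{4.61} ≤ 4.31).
P(τ_{4.61} ≤ 4.31) = 2(1 − Φ(4.61/√4.31)) = 2(1 − Φ(2.2206)) ≈ 0.0264

By the reflection principle for standard BM, P(τ_b ≤ t) = 2 · P(B_t ≥ b). Since B_t ~ N(0, t), P(B_t ≥ 4.61) = 1 − Φ(4.61/√t) = 1 − Φ(4.61/√4.31) = 1 − Φ(2.2206) ≈ 0.01319. Doubling: P(τ_{4.61} ≤ 4.31) ≈ 2 · 0.01319 = 0.02638 ≈ 0.0264.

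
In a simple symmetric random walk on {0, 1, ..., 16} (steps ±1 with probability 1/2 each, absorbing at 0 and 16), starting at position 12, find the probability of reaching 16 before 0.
P(hit 16 before 0) = 12/16 = 3/4

Let u_k = P(hit 16 before 0 | start at k). Then u_0 = 0, u_16 = 1, and u_k = u_{k-1}/2 + u_{k+1}/2 for 1 ≤ k ≤ 15. This harmonic recurrence is solved by u_k = k/16, giving u_12 = 12/16 = 3/4.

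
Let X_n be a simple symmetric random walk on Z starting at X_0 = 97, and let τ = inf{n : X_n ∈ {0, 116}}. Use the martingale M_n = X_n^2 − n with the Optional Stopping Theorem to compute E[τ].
E[τ] = 1843

M_n = X_n^2 − n is a martingale (since E[X_{n+1}^2 | F_n] = X_n^2 + 1). By OST (τ has finite mean in a bounded region), E[M_τ] = E[M_0] = X_0^2 − 0 = 97^2 = 9409. Also E[M_τ] = E[X_τ^2] − E[τ]. The walk exits at 0 or 116, with P(hit 116 first) = 97/116, so E[X_τ^2] = 116^2 · 97/116 + 0 = 11252. Thus E[τ] = E[X_τ^2] − E[M_τ] = 11252 − 9409 = 1843 = 97(116 − 97) = 1843.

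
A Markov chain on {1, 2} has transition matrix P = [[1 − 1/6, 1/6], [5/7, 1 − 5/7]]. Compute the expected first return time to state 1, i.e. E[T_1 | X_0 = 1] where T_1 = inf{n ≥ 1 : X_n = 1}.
E[T_1 | X_0 = 1] = 1/π_1 = 37/30

For an irreducible recurrent Markov chain with stationary distribution π, E[T_i | X_0 = i] = 1/π_i (Kac's formula). Here π_1 = (5/7)/(1/6 + 5/7) = (5/7)/(37/42) = 30/37, so E[T_1 | X_0 = 1] = 1/π_1 = (1/6 + 5/7)/(5/7) = (37/42)/(5/7) = 37/30.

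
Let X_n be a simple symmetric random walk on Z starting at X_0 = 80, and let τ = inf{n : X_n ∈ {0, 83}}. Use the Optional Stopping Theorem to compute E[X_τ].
E[X_τ] = 80

X_n is a martingale and τ is a bounded-mean stopping time (indeed τ is finite a.s. with bounded expectation since the walk is in a bounded region). By the OST, E[X_τ] = E[X_0] = 80. Equivalently: E[X_τ] = 83 · P(hit 83 first) + 0 · P(hit 0 first) = 83 · (80/83) = 80.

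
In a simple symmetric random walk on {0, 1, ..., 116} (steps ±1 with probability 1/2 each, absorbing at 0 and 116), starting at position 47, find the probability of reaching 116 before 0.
P(hit 116 before 0) = 47/116

Let u_k = P(hit 116 before 0 | start at k). Then u_0 = 0, u_116 = 1, and u_k = u_{k-1}/2 + u_{k+1}/2 for 1 ≤ k ≤ 115. This harmonic recurrence is solved by u_k = k/116, giving u_47 = 47/116.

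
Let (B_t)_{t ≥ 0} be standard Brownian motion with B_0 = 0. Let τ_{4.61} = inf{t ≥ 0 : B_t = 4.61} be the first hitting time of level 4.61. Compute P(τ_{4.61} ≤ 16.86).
P(τ_{4.61} ≤ 16.86) = 2(1 − Φ(4.61/√16.86)) = 2(1 − Φ(1.1227)) ≈ 0.2616

By the reflection principle for standard BM, P(τ_b ≤ t) = 2 · P(B_t ≥ b). Since B_t ~ N(0, t), P(B_t ≥ 4.61) = 1 − Φ(4.61/√t) = 1 − Φ(4.61/√16.86) = 1 − Φ(1.1227) ≈ 0.13078. Doubling: P(τ_{4.61} ≤ 16.86) ≈ 2 · 0.13078 = 0.26156 ≈ 0.2616.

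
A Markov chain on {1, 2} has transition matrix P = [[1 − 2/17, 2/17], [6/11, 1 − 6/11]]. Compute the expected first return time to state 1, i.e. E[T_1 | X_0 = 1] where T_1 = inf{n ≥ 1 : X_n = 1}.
E[T_1 | X_0 = 1] = 1/π_1 = 62/51

For an irreducible recurrent Markov chain with stationary distribution π, E[T_i | X_0 = i] = 1/π_i (Kac's formula). Here π_1 = (6/11)/(2/17 + 6/11) = (6/11)/(124/187) = 51/62, so E[T_1 | X_0 = 1] = 1/π_1 = (2/17 + 6/11)/(6/11) = (124/187)/(6/11) = 62/51.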